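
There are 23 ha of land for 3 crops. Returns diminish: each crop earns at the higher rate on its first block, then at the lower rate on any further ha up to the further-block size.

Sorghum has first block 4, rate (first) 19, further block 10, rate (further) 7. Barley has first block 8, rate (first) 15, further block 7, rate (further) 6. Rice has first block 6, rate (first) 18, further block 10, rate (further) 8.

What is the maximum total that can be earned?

344

Treat each block as its own option and order by rate: Sorghum/tier1 19 > Rice/tier1 18 > Barley/tier1 15 > Rice/tier2 8 > Sorghum/tier2 7 > Barley/tier2 6.
Sorghum/tier1 (19): +4 → 19 left.
Rice/tier1 (18): +6 → 13 left.
Barley tier1 at 15: fill all 8 → 5 left.
Rice tier2 at 8: only 5 left, fill 5.
Total = 19×4 + 18×6 + 15×8 + 8×5 = 344.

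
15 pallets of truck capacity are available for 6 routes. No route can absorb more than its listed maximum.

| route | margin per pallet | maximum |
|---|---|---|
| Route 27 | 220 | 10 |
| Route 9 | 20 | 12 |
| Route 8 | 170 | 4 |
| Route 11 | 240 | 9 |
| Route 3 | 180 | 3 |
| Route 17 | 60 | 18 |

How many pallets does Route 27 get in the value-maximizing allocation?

6

Rank by margin per pallet: Route 11 240 > Route 27 220 > Route 3 180 > Route 8 170 > Route 17 60 > Route 9 20.
Give Route 11 9 to hit its cap of 9 — 6 left.
Route 27: +6 (room for 10) → 6. Pool exhausted.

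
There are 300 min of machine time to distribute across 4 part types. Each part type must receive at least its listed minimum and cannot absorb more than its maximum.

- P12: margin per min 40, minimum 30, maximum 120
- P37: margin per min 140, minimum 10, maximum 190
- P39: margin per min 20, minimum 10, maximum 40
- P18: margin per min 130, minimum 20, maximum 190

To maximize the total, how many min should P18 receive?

Meeting every minimum uses 30+10+10+20 = 70 min, leaving 230.
Highest margin per min first: P37 140 > P18 130 > P12 40 > P39 20.
Give P37 180 more to hit its cap of 190 → 50 left.
P18 has room for 170 more but only 50 remain, so it gets 70.

70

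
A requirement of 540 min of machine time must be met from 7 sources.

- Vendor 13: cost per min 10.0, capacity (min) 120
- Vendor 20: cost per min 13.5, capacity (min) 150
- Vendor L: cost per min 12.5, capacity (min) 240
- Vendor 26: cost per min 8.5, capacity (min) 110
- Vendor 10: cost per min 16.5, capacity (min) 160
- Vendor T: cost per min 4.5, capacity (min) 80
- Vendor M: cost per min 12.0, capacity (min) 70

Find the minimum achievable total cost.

Fill from the cheapest source first.
Vendor T at 4.5: take all 80 min → 460 still needed.
Vendor 26 (8.5): use full 110 → 350 min to go.
Vendor 13 (10.0): use full 120 → 230 min to go.
Vendor M (12.0): use full 70 → 160 min to go.
Vendor L (12.5): take the remaining 160 → done.
Vendor 20, Vendor 10: unused.
Cost = 80×4.5 + 110×8.5 + 120×10.0 + 70×12.0 + 160×12.5 = 5335.

5335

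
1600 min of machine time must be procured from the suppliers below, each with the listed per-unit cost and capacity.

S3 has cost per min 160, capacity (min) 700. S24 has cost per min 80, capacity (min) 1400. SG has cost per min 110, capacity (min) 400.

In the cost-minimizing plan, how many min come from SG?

200

Cheapest first:
S24 at 80: take all 1400 min ; 200 still needed.
SG at 110: take 200 of its 400 ; requirement met.
S3: unused.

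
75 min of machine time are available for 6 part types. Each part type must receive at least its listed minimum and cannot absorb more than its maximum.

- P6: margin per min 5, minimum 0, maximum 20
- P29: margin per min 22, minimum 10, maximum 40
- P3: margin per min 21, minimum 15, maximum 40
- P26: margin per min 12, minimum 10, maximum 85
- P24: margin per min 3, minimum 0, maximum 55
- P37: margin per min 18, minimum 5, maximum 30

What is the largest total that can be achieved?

1510

Meeting every minimum uses 0+10+15+10+0+5 = 40 min, leaving 35.
Order the part types by margin per min: P29 22 > P3 21 > P37 18 > P26 12 > P6 5 > P24 3.
P29 takes 30 more to reach its cap of 40 — 5 left.
P3 has room for 25 more but only 5 remain, so it gets 20.
Total = 22×40 + 21×20 + 12×10 + 18×5 = 1510.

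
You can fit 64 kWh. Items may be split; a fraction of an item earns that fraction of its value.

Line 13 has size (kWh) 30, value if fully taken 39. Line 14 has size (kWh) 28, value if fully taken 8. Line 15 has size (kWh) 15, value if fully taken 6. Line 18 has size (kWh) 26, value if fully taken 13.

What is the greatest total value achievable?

55.2

Sort by value density: Line 13 39/30≈1.3, Line 18 13/26≈0.5, Line 15 6/15≈0.4, Line 14 8/28≈0.286.
Line 13: take in full, 30 kWh for value 39 ; 34 left.
Take all of Line 18 (26 kWh, value 13) ; 8 kWh left.
8 kWh left: a 8/15 share of Line 15 gives 6×8/15 = 3.2.
Total value = 55.2.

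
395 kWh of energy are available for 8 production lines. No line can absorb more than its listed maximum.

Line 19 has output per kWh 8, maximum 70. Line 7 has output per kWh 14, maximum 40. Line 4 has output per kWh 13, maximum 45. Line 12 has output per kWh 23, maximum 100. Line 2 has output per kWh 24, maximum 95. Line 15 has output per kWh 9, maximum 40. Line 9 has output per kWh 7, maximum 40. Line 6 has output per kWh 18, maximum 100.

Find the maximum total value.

Rank by output per kWh: Line 2 24 > Line 12 23 > Line 6 18 > Line 7 14 > Line 4 13 > Line 15 9 > Line 19 8 > Line 9 7.
Line 2: +95 to 95 (cap) ; 300 left.
Line 12 takes 100 to reach its cap of 100 ; 200 left.
Line 6 takes 100 to reach its cap of 100 ; 100 left.
Line 7 takes 40 to reach its cap of 40 ; 60 left.
Line 4: +45 to 45 (cap) ; 15 left.
Only 15 left; Line 15 takes them to reach 15.
Total = 14×40 + 13×45 + 23×100 + 24×95 + 9×15 + 18×100 = 7660.

7660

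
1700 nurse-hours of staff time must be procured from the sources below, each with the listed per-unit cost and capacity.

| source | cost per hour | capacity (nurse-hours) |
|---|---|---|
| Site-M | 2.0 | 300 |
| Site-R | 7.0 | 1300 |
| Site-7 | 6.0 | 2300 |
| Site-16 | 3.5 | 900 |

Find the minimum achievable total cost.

6750

Fill from the cheapest source first.
Site-M (2.0): use full 300 — 1400 nurse-hours to go.
Site-16 (3.5): use full 900 — 500 nurse-hours to go.
Site-7 at 6.0: take 500 of its 2300 — requirement met.
Site-R: unused.
Cost = 300×2.0 + 900×3.5 + 500×6.0 = 6750.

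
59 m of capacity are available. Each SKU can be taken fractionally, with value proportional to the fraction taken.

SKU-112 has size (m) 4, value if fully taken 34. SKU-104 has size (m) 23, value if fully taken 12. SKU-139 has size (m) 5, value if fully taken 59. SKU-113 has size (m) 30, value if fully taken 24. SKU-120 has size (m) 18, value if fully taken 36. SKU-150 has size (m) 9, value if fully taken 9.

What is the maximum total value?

Best value per unit of size first: SKU-139 59/5≈11.8, SKU-112 34/4≈8.5, SKU-120 36/18≈2, SKU-150 9/9≈1, SKU-113 24/30≈0.8, SKU-104 12/23≈0.522.
SKU-139: take in full, 5 m for value 59 ; 54 left.
Take all of SKU-112 (4 m, value 34) ; 50 m left.
SKU-120: take in full, 18 m for value 36 ; 32 left.
All 9 m of SKU-150 fit (value 9) ; 23 remain.
Only 23 m remain; take 23/30 of SKU-113 for value 24×23/30 = 18.4.
Total value = 156.4.

156.4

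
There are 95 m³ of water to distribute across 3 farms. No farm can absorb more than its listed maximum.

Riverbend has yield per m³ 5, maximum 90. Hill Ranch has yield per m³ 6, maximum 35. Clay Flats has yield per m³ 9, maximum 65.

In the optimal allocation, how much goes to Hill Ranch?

Order the farms by yield per m³: Clay Flats 9 > Hill Ranch 6 > Riverbend 5.
Clay Flats: +65 to 65 (cap) ; 30 left.
Hill Ranch has room for 35 but only 30 remain, so it gets 30.

30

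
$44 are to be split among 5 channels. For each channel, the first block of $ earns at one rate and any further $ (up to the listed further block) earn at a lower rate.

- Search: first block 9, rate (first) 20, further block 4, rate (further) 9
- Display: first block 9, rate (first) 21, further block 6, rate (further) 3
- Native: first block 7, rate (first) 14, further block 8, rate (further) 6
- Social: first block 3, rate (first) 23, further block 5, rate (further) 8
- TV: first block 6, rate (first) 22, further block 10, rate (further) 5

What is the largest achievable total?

750

Rank every tier by rate: Social/first 23 > TV/first 22 > Display/first 21 > Search/first 20 > Native/first 14 > Search/second 9 > Social/second 8 > Native/second 6 > TV/second 5 > Display/second 3.
Social/first (23): +3 → 41 left.
TV/first (22): +6 → 35 left.
Display/first (21): +9 → 26 left.
Search/first (20): +9 → 17 left.
Native first at 14: fill all 7 → 10 left.
Fill Search second block (4 at 9) → 6 left.
Social second at 8: fill all 5 → 1 left.
Native second at 6: only 1 left, fill 1.
Total = 23×3 + 22×6 + 21×9 + 20×9 + 14×7 + 9×4 + 8×5 + 6×1 = 750.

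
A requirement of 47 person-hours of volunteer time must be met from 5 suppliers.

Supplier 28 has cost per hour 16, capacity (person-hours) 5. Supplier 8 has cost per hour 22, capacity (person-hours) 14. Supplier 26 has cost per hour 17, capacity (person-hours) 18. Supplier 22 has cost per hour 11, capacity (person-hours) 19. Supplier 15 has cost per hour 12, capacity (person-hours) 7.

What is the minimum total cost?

Fill from the cheapest supplier first.
Take 19 from Supplier 22 at 11 ; need 28 more.
Take 7 from Supplier 15 at 12 ; need 21 more.
Supplier 28 (16): use full 5 ; 16 person-hours to go.
Supplier 26 (17): take the remaining 16 ; done.
Supplier 8: unused.
Cost = 19×11 + 7×12 + 5×16 + 16×17 = 645.

645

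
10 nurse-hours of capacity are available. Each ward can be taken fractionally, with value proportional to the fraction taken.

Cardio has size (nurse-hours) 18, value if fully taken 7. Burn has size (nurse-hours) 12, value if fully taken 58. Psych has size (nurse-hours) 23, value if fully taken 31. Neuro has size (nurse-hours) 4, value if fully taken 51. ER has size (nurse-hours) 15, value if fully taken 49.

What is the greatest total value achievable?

Best value per unit of size first: Neuro 51/4≈12.8, Burn 58/12≈4.83, ER 49/15≈3.27, Psych 31/23≈1.35, Cardio 7/18≈0.389.
Neuro: take in full, 4 nurse-hours for value 51 — 6 left.
Only 6 nurse-hours remain; take 6/12 of Burn for value 58×6/12 = 29.
Total value = 80.

80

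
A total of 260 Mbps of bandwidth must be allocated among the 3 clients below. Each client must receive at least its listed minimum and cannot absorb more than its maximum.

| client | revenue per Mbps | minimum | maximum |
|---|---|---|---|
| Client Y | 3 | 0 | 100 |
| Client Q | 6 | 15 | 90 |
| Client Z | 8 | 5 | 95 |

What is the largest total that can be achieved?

1525

Meeting every minimum uses 0+15+5 = 20 Mbps, leaving 240.
Highest revenue per Mbps first: Client Z 8 > Client Q 6 > Client Y 3.
Client Z takes 90 more to reach its cap of 95 — 150 left.
Client Q takes 75 more to reach its cap of 90 — 75 left.
Only 75 left; Client Y takes them to reach 75.
Total = 3×75 + 6×90 + 8×95 = 1525.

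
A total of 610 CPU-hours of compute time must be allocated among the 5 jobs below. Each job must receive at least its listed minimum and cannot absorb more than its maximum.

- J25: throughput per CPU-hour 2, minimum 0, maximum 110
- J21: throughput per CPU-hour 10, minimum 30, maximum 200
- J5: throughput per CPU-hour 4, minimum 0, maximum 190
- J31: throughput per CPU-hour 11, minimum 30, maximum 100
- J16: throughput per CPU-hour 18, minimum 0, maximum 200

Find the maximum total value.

Meeting every minimum uses 0+30+0+30+0 = 60 CPU-hours, leaving 550.
Highest throughput per CPU-hour first: J16 18 > J31 11 > J21 10 > J5 4 > J25 2.
J16: +200 to 200 (cap) ; 350 left.
J31 takes 70 more to reach its cap of 100 ; 280 left.
J21 takes 170 more to reach its cap of 200 ; 110 left.
J5 has room for 190 more but only 110 remain, so it gets 110.
Total = 10×200 + 4×110 + 11×100 + 18×200 = 7140.

7140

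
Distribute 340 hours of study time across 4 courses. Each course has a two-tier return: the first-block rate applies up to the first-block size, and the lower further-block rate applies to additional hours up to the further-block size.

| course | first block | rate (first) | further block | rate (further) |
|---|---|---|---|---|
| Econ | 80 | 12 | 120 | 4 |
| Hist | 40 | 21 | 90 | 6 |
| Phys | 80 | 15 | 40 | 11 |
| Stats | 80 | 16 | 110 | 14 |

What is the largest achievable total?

5220

Rank every tier by rate: Hist/first 21 > Stats/first 16 > Phys/first 15 > Stats/second 14 > Econ/first 12 > Phys/second 11 > Hist/second 6 > Econ/second 4.
Fill Hist first block (40 at 21) — 300 left.
Fill Stats first block (80 at 16) — 220 left.
Phys first at 15: fill all 80 — 140 left.
Stats/second (14): +110 — 30 left.
Econ/first: +30 of 80 at 12; pool empty.
Total = 21×40 + 16×80 + 15×80 + 14×110 + 12×30 = 5220.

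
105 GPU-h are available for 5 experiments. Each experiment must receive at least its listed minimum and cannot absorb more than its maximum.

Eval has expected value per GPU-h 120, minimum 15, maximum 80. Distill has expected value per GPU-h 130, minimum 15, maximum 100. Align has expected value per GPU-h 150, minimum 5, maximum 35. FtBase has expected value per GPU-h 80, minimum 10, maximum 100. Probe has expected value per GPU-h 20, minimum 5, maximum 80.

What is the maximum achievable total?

Meeting every minimum uses 15+15+5+10+5 = 50 GPU-h, leaving 55.
Rank by expected value per GPU-h: Align 150 > Distill 130 > Eval 120 > FtBase 80 > Probe 20.
Give Align 30 more to hit its cap of 35 → 25 left.
Distill: +25 (room for 85) → 40. Pool exhausted.
Total = 120×15 + 130×40 + 150×35 + 80×10 + 20×5 = 13150.

13150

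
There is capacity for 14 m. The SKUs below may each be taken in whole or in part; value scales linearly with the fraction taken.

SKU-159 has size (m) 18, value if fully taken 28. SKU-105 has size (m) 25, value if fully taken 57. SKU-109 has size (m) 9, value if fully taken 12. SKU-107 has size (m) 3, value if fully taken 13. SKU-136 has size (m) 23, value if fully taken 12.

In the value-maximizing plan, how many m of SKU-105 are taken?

11

Sort by value density: SKU-107 13/3≈4.33, SKU-105 57/25≈2.28, SKU-159 28/18≈1.56, SKU-109 12/9≈1.33, SKU-136 12/23≈0.522.
SKU-107: take in full, 3 m for value 13 → 11 left.
11 m left: a 11/25 share of SKU-105 gives 57×11/25 = 25.08.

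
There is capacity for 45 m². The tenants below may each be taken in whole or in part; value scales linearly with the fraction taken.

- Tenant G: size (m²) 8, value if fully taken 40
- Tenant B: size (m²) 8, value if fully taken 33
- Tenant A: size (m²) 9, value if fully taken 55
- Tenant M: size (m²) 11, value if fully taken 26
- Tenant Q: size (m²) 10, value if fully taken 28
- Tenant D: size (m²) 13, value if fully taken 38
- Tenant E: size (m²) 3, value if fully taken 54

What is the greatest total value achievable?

231.2

Sort by value density: Tenant E 54/3≈18, Tenant A 55/9≈6.11, Tenant G 40/8≈5, Tenant B 33/8≈4.12, Tenant D 38/13≈2.92, Tenant Q 28/10≈2.8, Tenant M 26/11≈2.36.
All 3 m² of Tenant E fit (value 54) → 42 remain.
Tenant A: take in full, 9 m² for value 55 → 33 left.
All 8 m² of Tenant G fit (value 40) → 25 remain.
All 8 m² of Tenant B fit (value 33) → 17 remain.
All 13 m² of Tenant D fit (value 38) → 4 remain.
4 m² left: a 4/10 share of Tenant Q gives 28×4/10 = 11.2.
Total value = 231.2.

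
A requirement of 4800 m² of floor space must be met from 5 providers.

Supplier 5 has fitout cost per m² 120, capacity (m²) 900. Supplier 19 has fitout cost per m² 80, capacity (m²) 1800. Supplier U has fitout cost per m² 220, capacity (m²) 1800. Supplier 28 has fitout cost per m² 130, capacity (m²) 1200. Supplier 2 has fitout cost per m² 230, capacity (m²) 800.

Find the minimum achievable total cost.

606000

Fill from the cheapest provider first.
Supplier 19 at 80: take all 1800 m² — 3000 still needed.
Supplier 5 at 120: take all 900 m² — 2100 still needed.
Take 1200 from Supplier 28 at 130 — need 900 more.
Supplier U at 220: take 900 of its 1800 — requirement met.
Supplier 2: unused.
Cost = 1800×80 + 900×120 + 1200×130 + 900×220 = 606000.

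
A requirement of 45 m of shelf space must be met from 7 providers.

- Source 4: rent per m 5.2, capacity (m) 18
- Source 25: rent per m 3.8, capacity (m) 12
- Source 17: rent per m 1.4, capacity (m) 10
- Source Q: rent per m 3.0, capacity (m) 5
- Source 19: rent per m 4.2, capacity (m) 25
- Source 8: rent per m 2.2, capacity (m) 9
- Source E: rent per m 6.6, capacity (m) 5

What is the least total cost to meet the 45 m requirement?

132.2

Use providers in increasing cost order.
Source 17 at 1.4: take all 10 m ; 35 still needed.
Take 9 from Source 8 at 2.2 ; need 26 more.
Source Q at 3.0: take all 5 m ; 21 still needed.
Take 12 from Source 25 at 3.8 ; need 9 more.
Source 19 (4.2): take the remaining 9 ; done.
Source 4, Source E: unused.
Cost = 10×1.4 + 9×2.2 + 5×3.0 + 12×3.8 + 9×4.2 = 132.2.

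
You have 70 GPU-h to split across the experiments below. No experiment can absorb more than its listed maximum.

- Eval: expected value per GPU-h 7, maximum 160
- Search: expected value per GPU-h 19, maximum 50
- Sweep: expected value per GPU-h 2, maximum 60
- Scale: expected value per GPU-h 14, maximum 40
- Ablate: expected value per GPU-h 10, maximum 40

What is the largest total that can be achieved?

1230

Rank by expected value per GPU-h: Search 19 > Scale 14 > Ablate 10 > Eval 7 > Sweep 2.
Give Search 50 to hit its cap of 50 ; 20 left.
Scale: +20 (room for 40) → 20. Pool exhausted.
Total = 19×50 + 14×20 = 1230.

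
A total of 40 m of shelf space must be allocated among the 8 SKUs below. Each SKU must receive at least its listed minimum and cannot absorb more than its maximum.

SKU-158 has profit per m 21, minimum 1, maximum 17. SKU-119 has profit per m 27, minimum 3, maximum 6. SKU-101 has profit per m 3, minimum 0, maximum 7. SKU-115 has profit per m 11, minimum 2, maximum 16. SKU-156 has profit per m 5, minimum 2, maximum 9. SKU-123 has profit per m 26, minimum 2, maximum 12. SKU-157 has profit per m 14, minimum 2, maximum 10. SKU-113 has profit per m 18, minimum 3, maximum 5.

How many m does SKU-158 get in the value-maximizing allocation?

13

Meeting every minimum uses 1+3+0+2+2+2+2+3 = 15 m, leaving 25.
Rank by profit per m: SKU-119 27 > SKU-123 26 > SKU-158 21 > SKU-113 18 > SKU-157 14 > SKU-115 11 > SKU-156 5 > SKU-101 3.
Give SKU-119 3 more to hit its cap of 6 ; 22 left.
SKU-123: +10 to 12 (cap) ; 12 left.
Only 12 left; SKU-158 takes them to reach 13.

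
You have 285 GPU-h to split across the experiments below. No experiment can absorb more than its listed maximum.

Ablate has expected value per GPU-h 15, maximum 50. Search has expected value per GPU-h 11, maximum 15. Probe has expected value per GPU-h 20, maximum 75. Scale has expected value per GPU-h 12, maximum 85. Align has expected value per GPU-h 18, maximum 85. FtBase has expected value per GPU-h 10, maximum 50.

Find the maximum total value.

Order the experiments by expected value per GPU-h: Probe 20 > Align 18 > Ablate 15 > Scale 12 > Search 11 > FtBase 10.
Give Probe 75 to hit its cap of 75 — 210 left.
Align takes 85 to reach its cap of 85 — 125 left.
Ablate: +50 to 50 (cap) — 75 left.
Scale has room for 85 but only 75 remain, so it gets 75.
Total = 15×50 + 20×75 + 12×75 + 18×85 = 4680.

4680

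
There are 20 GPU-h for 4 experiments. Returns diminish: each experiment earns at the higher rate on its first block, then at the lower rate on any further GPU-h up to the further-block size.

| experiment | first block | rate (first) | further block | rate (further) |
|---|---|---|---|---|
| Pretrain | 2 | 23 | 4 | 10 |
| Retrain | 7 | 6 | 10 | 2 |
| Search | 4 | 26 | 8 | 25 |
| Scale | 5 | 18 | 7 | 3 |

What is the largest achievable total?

Order all 8 blocks by rate: Search/first 26 > Search/second 25 > Pretrain/first 23 > Scale/first 18 > Pretrain/second 10 > Retrain/first 6 > Scale/second 3 > Retrain/second 2.
Fill Search first block (4 at 26) → 16 left.
Search second at 25: fill all 8 → 8 left.
Pretrain/first (23): +2 → 6 left.
Scale/first (18): +5 → 1 left.
Pretrain second at 10: only 1 left, fill 1.
Total = 26×4 + 25×8 + 23×2 + 18×5 + 10×1 = 450.

450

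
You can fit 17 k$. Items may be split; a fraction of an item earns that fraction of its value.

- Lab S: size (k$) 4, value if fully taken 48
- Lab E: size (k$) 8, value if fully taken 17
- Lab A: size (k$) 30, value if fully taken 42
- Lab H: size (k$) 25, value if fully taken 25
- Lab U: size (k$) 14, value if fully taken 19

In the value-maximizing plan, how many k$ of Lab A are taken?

Best value per unit of size first: Lab S 48/4≈12, Lab E 17/8≈2.12, Lab A 42/30≈1.4, Lab U 19/14≈1.36, Lab H 25/25≈1.
Lab S: take in full, 4 k$ for value 48 → 13 left.
All 8 k$ of Lab E fit (value 17) → 5 remain.
Only 5 k$ remain; take 5/30 of Lab A for value 42×5/30 = 7.

5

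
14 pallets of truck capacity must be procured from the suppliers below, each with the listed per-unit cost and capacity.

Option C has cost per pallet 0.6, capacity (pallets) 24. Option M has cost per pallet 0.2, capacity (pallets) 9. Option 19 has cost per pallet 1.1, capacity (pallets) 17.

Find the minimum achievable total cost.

Use suppliers in increasing cost order.
Take 9 from Option M at 0.2 → need 5 more.
Take 5 from Option C at 0.6 to finish.
Option 19: unused.
Cost = 9×0.2 + 5×0.6 = 4.8.

4.8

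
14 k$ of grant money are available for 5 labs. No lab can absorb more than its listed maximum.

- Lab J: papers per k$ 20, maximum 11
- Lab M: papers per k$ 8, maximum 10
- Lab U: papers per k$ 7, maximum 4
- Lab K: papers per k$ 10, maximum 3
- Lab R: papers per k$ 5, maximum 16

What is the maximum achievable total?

250

Rank by papers per k$: Lab J 20 > Lab K 10 > Lab M 8 > Lab U 7 > Lab R 5.
Lab J takes 11 to reach its cap of 11 → 3 left.
Give Lab K 3 to hit its cap of 3 → 0 left.
Total = 20×11 + 10×3 = 250.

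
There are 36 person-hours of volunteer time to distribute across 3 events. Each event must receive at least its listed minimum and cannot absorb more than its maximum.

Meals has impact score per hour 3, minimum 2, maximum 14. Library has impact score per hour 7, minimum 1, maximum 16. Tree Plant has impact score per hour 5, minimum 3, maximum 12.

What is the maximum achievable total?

Meeting every minimum uses 2+1+3 = 6 person-hours, leaving 30.
Highest impact score per hour first: Library 7 > Tree Plant 5 > Meals 3.
Library takes 15 more to reach its cap of 16 — 15 left.
Give Tree Plant 9 more to hit its cap of 12 — 6 left.
Only 6 left; Meals takes them to reach 8.
Total = 3×8 + 7×16 + 5×12 = 196.

196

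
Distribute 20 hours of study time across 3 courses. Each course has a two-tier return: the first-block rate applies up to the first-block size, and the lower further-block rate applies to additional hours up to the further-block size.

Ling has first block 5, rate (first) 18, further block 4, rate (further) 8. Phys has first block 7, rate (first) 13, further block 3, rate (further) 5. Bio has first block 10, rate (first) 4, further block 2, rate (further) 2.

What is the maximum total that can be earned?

Treat each block as its own option and order by rate: Ling/tier1 18 > Phys/tier1 13 > Ling/tier2 8 > Phys/tier2 5 > Bio/tier1 4 > Bio/tier2 2.
Fill Ling tier1 block (5 at 18) → 15 left.
Phys/tier1 (13): +7 → 8 left.
Ling/tier2 (8): +4 → 4 left.
Phys/tier2 (5): +3 → 1 left.
Bio tier1 at 4: only 1 left, fill 1.
Total = 18×5 + 13×7 + 8×4 + 5×3 + 4×1 = 232.

232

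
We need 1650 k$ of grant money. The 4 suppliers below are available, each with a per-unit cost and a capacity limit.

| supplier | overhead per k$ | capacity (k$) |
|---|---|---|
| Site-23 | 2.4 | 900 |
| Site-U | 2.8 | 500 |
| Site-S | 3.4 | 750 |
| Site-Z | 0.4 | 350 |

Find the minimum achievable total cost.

Cheapest first:
Site-Z (0.4): use full 350 ; 1300 k$ to go.
Site-23 (2.4): use full 900 ; 400 k$ to go.
Take 400 from Site-U at 2.8 to finish.
Site-S: unused.
Cost = 350×0.4 + 900×2.4 + 400×2.8 = 3420.

3420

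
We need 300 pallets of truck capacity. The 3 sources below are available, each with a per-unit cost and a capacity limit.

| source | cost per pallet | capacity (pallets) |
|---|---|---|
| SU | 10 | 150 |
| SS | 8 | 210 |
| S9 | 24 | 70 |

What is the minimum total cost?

Fill from the cheapest source first.
Take 210 from SS at 8 ; need 90 more.
SU (10): take the remaining 90 ; done.
S9: unused.
Cost = 210×8 + 90×10 = 2580.

2580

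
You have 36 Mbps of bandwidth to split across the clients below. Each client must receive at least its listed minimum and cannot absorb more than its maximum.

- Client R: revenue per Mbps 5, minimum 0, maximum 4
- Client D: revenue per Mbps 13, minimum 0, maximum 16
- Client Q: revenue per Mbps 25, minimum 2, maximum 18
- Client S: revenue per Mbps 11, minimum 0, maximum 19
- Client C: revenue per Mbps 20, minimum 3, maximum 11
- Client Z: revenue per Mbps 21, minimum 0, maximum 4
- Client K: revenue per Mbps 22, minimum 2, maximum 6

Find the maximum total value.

826

Meeting every minimum uses 0+0+2+0+3+0+2 = 7 Mbps, leaving 29.
Order the clients by revenue per Mbps: Client Q 25 > Client K 22 > Client Z 21 > Client C 20 > Client D 13 > Client S 11 > Client R 5.
Client Q: +16 to 18 (cap) ; 13 left.
Client K: +4 to 6 (cap) ; 9 left.
Give Client Z 4 more to hit its cap of 4 ; 5 left.
Only 5 left; Client C takes them to reach 8.
Total = 25×18 + 20×8 + 21×4 + 22×6 = 826.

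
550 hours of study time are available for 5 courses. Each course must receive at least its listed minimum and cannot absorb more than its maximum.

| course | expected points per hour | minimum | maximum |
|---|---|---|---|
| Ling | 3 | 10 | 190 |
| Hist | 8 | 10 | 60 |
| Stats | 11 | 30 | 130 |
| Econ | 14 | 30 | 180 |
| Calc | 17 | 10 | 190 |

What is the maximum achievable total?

7530

Meeting every minimum uses 10+10+30+30+10 = 90 hours, leaving 460.
Order the courses by expected points per hour: Calc 17 > Econ 14 > Stats 11 > Hist 8 > Ling 3.
Calc takes 180 more to reach its cap of 190 ; 280 left.
Econ: +150 to 180 (cap) ; 130 left.
Stats: +100 to 130 (cap) ; 30 left.
Hist has room for 50 more but only 30 remain, so it gets 40.
Total = 3×10 + 8×40 + 11×130 + 14×180 + 17×190 = 7530.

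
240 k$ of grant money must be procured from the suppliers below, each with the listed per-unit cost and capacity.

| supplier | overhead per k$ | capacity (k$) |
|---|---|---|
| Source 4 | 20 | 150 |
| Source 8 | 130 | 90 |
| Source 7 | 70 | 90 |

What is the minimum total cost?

9300

Use suppliers in increasing cost order.
Take 150 from Source 4 at 20 — need 90 more.
Source 7 (70): use full 90 — 0 k$ to go.
Source 8: unused.
Cost = 150×20 + 90×70 = 9300.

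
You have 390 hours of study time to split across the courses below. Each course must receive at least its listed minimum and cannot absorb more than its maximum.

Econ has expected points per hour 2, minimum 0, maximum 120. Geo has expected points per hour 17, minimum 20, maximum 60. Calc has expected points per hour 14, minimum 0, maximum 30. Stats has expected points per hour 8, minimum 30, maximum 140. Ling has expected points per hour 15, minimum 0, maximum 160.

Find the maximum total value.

Meeting every minimum uses 0+20+0+30+0 = 50 hours, leaving 340.
Rank by expected points per hour: Geo 17 > Ling 15 > Calc 14 > Stats 8 > Econ 2.
Give Geo 40 more to hit its cap of 60 — 300 left.
Give Ling 160 more to hit its cap of 160 — 140 left.
Give Calc 30 more to hit its cap of 30 — 110 left.
Stats: +110 to 140 (cap) — 0 left.
Total = 17×60 + 14×30 + 8×140 + 15×160 = 4960.

4960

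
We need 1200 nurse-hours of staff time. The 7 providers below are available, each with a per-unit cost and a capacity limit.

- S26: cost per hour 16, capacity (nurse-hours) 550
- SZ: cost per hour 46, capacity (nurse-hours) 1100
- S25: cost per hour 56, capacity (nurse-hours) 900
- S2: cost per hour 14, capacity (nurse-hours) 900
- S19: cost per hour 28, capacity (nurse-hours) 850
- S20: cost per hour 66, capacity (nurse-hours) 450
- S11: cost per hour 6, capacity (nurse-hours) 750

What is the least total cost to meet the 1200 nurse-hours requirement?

Cheapest first:
Take 750 from S11 at 6 → need 450 more.
S2 (14): take the remaining 450 → done.
S26, S19, SZ, S25, S20: unused.
Cost = 750×6 + 450×14 = 10800.

10800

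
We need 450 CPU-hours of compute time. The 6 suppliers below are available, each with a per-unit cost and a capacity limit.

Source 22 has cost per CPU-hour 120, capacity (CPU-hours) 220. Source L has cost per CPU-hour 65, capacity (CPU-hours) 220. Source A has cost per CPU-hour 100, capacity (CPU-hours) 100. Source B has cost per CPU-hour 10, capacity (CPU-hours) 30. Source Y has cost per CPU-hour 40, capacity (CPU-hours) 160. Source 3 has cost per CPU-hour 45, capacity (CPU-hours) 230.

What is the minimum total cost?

Use suppliers in increasing cost order.
Take 30 from Source B at 10 — need 420 more.
Source Y at 40: take all 160 CPU-hours — 260 still needed.
Source 3 at 45: take all 230 CPU-hours — 30 still needed.
Source L (65): take the remaining 30 — done.
Source A, Source 22: unused.
Cost = 30×10 + 160×40 + 230×45 + 30×65 = 19000.

19000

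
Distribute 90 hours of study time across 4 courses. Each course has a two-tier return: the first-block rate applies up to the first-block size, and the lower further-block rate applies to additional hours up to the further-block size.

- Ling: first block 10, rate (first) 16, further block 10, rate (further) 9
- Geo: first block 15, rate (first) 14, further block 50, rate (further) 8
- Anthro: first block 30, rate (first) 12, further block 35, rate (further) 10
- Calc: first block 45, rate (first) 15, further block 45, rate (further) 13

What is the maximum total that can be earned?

Order all 8 blocks by rate: Ling/tier1 16 > Calc/tier1 15 > Geo/tier1 14 > Calc/tier2 13 > Anthro/tier1 12 > Anthro/tier2 10 > Ling/tier2 9 > Geo/tier2 8.
Fill Ling tier1 block (10 at 16) → 80 left.
Fill Calc tier1 block (45 at 15) → 35 left.
Fill Geo tier1 block (15 at 14) → 20 left.
Calc/tier2: +20 of 45 at 13; pool empty.
Total = 16×10 + 15×45 + 14×15 + 13×20 = 1305.

1305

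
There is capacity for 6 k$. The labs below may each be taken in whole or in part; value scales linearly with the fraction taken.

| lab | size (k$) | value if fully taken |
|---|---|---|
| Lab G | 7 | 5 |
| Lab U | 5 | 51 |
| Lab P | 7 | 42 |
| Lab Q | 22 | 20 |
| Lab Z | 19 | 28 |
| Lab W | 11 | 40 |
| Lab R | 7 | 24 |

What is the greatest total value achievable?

57

Sort by value density: Lab U 51/5≈10.2, Lab P 42/7≈6, Lab W 40/11≈3.64, Lab R 24/7≈3.43, Lab Z 28/19≈1.47, Lab Q 20/22≈0.909, Lab G 5/7≈0.714.
Lab U: take in full, 5 k$ for value 51 — 1 left.
Only 1 k$ remain; take 1/7 of Lab P for value 42×1/7 = 6.
Total value = 57.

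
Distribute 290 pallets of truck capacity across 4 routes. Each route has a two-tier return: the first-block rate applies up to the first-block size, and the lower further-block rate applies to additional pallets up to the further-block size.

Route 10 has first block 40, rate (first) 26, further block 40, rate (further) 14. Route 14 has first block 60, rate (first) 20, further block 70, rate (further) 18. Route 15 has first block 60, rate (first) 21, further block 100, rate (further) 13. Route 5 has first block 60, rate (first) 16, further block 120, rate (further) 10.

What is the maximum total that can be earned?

Rank every tier by rate: Route 10/tier1 26 > Route 15/tier1 21 > Route 14/tier1 20 > Route 14/tier2 18 > Route 5/tier1 16 > Route 10/tier2 14 > Route 15/tier2 13 > Route 5/tier2 10.
Fill Route 10 tier1 block (40 at 26) — 250 left.
Fill Route 15 tier1 block (60 at 21) — 190 left.
Fill Route 14 tier1 block (60 at 20) — 130 left.
Fill Route 14 tier2 block (70 at 18) — 60 left.
Route 5/tier1 (16): +60 — 0 left.
Total = 26×40 + 21×60 + 20×60 + 18×70 + 16×60 = 5720.

5720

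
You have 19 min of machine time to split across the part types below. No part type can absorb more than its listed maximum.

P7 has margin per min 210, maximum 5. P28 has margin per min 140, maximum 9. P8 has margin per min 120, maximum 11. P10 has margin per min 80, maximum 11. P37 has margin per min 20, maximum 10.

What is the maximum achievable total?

Order the part types by margin per min: P7 210 > P28 140 > P8 120 > P10 80 > P37 20.
P7: +5 to 5 (cap) ; 14 left.
P28: +9 to 9 (cap) ; 5 left.
Only 5 left; P8 takes them to reach 5.
Total = 210×5 + 140×9 + 120×5 = 2910.

2910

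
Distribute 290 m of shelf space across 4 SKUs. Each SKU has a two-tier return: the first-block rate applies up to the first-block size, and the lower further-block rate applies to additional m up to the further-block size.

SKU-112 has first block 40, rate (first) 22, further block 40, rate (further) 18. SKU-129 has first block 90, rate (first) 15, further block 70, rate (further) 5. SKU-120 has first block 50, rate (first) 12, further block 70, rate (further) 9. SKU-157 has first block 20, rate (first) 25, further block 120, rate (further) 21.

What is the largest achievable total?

5670

Rank every tier by rate: SKU-157/tier1 25 > SKU-112/tier1 22 > SKU-157/tier2 21 > SKU-112/tier2 18 > SKU-129/tier1 15 > SKU-120/tier1 12 > SKU-120/tier2 9 > SKU-129/tier2 5.
Fill SKU-157 tier1 block (20 at 25) — 270 left.
SKU-112/tier1 (22): +40 — 230 left.
Fill SKU-157 tier2 block (120 at 21) — 110 left.
SKU-112 tier2 at 18: fill all 40 — 70 left.
70 remain; put them into SKU-129 tier1 at 15.
Total = 25×20 + 22×40 + 21×120 + 18×40 + 15×70 = 5670.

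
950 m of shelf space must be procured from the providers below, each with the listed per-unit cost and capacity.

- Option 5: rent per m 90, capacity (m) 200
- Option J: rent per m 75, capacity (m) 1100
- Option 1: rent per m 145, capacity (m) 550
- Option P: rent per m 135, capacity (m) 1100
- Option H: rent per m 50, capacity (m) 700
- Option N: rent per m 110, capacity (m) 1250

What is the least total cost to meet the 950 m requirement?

Fill from the cheapest provider first.
Option H at 50: take all 700 m — 250 still needed.
Take 250 from Option J at 75 to finish.
Option 5, Option N, Option P, Option 1: unused.
Cost = 700×50 + 250×75 = 53750.

53750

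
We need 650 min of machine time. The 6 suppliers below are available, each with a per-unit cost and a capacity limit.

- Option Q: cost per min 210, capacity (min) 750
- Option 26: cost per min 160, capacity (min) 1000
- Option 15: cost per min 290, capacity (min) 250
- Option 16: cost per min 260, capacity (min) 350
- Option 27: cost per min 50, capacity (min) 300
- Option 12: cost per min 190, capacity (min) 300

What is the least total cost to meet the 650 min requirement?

Cheapest first:
Take 300 from Option 27 at 50 → need 350 more.
Take 350 from Option 26 at 160 to finish.
Option 12, Option Q, Option 16, Option 15: unused.
Cost = 300×50 + 350×160 = 71000.

71000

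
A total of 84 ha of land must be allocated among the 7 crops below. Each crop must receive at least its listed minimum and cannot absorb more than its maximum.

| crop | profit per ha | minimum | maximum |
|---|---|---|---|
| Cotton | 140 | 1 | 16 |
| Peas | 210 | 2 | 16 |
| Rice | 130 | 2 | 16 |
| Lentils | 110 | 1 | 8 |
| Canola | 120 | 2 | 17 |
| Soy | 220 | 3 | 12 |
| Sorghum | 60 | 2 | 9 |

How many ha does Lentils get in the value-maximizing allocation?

Meeting every minimum uses 1+2+2+1+2+3+2 = 13 ha, leaving 71.
Rank by profit per ha: Soy 220 > Peas 210 > Cotton 140 > Rice 130 > Canola 120 > Lentils 110 > Sorghum 60.
Soy: +9 to 12 (cap) → 62 left.
Peas: +14 to 16 (cap) → 48 left.
Cotton takes 15 more to reach its cap of 16 → 33 left.
Rice takes 14 more to reach its cap of 16 → 19 left.
Canola takes 15 more to reach its cap of 17 → 4 left.
Only 4 left; Lentils takes them to reach 5.

5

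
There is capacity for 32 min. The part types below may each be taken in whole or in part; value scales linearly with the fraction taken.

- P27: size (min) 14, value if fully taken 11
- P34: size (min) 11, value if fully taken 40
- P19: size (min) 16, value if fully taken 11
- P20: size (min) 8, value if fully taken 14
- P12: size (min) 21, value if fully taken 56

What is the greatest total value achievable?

Rank by value-to-size ratio: P34 40/11≈3.64, P12 56/21≈2.67, P20 14/8≈1.75, P27 11/14≈0.786, P19 11/16≈0.688.
P34: take in full, 11 min for value 40 ; 21 left.
P12: take in full, 21 min for value 56 ; 0 left.
Total value = 96.

96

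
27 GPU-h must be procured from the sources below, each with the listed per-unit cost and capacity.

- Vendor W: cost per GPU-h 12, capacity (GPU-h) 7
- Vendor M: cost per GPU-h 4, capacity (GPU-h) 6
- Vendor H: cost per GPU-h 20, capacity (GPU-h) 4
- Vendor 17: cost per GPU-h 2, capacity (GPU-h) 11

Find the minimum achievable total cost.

Use sources in increasing cost order.
Take 11 from Vendor 17 at 2 — need 16 more.
Vendor M (4): use full 6 — 10 GPU-h to go.
Vendor W at 12: take all 7 GPU-h — 3 still needed.
Vendor H (20): take the remaining 3 — done.
Cost = 11×2 + 6×4 + 7×12 + 3×20 = 190.

190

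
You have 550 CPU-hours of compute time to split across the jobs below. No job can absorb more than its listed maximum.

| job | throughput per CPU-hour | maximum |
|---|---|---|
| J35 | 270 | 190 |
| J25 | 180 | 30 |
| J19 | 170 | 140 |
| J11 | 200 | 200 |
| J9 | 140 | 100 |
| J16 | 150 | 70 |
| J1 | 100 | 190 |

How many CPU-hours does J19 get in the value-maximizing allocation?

130

Highest throughput per CPU-hour first: J35 270 > J11 200 > J25 180 > J19 170 > J16 150 > J9 140 > J1 100.
J35 takes 190 to reach its cap of 190 ; 360 left.
J11: +200 to 200 (cap) ; 160 left.
J25: +30 to 30 (cap) ; 130 left.
Only 130 left; J19 takes them to reach 130.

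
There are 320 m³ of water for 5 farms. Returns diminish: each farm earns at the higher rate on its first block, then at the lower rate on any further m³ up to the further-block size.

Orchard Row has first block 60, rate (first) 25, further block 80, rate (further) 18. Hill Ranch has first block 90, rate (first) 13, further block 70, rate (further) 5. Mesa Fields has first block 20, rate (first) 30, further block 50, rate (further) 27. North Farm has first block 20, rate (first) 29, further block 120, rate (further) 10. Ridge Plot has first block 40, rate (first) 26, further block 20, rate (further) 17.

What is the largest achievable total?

Treat each block as its own option and order by rate: Mesa Fields/T1 30 > North Farm/T1 29 > Mesa Fields/T2 27 > Ridge Plot/T1 26 > Orchard Row/T1 25 > Orchard Row/T2 18 > Ridge Plot/T2 17 > Hill Ranch/T1 13 > North Farm/T2 10 > Hill Ranch/T2 5.
Mesa Fields/T1 (30): +20 — 300 left.
Fill North Farm T1 block (20 at 29) — 280 left.
Fill Mesa Fields T2 block (50 at 27) — 230 left.
Ridge Plot/T1 (26): +40 — 190 left.
Fill Orchard Row T1 block (60 at 25) — 130 left.
Orchard Row T2 at 18: fill all 80 — 50 left.
Ridge Plot T2 at 17: fill all 20 — 30 left.
Hill Ranch T1 at 13: only 30 left, fill 30.
Total = 30×20 + 29×20 + 27×50 + 26×40 + 25×60 + 18×80 + 17×20 + 13×30 = 7240.

7240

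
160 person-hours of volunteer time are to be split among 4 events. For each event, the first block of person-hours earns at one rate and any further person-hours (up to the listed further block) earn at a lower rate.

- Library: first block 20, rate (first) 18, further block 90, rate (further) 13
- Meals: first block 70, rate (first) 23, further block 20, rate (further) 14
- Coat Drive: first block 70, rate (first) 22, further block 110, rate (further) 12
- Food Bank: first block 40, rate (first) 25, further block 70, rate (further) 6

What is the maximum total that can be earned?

3710

Treat each block as its own option and order by rate: Food Bank/tier1 25 > Meals/tier1 23 > Coat Drive/tier1 22 > Library/tier1 18 > Meals/tier2 14 > Library/tier2 13 > Coat Drive/tier2 12 > Food Bank/tier2 6.
Fill Food Bank tier1 block (40 at 25) → 120 left.
Meals tier1 at 23: fill all 70 → 50 left.
Coat Drive/tier1: +50 of 70 at 22; pool empty.
Total = 25×40 + 23×70 + 22×50 = 3710.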